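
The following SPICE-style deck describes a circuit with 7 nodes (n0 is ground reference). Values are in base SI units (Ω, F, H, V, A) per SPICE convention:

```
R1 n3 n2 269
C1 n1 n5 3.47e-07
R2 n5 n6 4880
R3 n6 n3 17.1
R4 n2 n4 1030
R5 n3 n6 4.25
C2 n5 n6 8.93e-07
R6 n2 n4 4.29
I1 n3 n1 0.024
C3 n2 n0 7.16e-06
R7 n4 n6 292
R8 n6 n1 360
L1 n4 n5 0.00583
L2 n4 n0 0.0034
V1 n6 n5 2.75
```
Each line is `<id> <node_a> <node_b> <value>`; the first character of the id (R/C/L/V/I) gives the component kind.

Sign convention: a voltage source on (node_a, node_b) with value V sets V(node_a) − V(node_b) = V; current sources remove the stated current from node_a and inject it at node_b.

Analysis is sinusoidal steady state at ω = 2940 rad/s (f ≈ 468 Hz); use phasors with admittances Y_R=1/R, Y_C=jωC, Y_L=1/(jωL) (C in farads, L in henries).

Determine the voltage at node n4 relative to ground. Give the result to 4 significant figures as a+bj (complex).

0.01054-0.002508j V

Apply KCL at each of the 6 non-ground nodes and solve the resulting linear system.
Node n1: branches {C1, I1, R8} → V_1 = 10.01-4.011j
Node n2: branches {R1, R4, R6, C3} → V_2 = 0.05009-0.01192j
Node n3: branches {R1, R3, R5, I1} → V_3 = 2.608-0.3207j
Node n4: branches {R4, R6, R7, L1, L2} → V_4 = 0.01054-0.002508j
Node n5: branches {C1, R2, C2, L1, V1} → V_5 = -0.02805-0.3246j
Node n6: branches {R2, R3, R5, C2, R7, R8, V1} → V_6 = 2.722-0.3246j
Source currents: i(V1)=-0.02312-0.01521j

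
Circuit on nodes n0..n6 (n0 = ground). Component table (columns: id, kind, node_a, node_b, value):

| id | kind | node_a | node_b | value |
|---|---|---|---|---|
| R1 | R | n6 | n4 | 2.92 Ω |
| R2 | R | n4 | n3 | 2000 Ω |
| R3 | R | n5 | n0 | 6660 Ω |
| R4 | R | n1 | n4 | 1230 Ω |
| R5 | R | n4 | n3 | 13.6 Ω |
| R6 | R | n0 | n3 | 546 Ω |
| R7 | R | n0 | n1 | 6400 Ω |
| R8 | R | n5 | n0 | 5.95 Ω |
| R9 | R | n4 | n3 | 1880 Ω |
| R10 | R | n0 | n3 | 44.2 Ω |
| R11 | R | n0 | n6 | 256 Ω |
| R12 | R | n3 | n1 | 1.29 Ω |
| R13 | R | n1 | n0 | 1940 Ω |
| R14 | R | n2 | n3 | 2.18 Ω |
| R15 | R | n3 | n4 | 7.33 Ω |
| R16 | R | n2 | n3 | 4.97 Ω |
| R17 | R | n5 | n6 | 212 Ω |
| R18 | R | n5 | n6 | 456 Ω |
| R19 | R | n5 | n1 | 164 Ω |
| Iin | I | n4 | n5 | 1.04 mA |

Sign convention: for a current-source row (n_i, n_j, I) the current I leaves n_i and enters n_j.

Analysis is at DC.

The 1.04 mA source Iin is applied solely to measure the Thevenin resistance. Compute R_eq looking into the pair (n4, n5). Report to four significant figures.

Element admittances at DC:
  Y(R1) = 0.3425 S between n6,n4
  Y(R2) = 0.0005000 S between n4,n3
  Y(R3) = 0.0001502 S between n5,n0
  Y(R4) = 0.0008130 S between n1,n4
  Y(R5) = 0.07353 S between n4,n3
  Y(R6) = 0.001832 S between n0,n3
  Y(R7) = 0.0001563 S between n0,n1
  Y(R8) = 0.1681 S between n5,n0
  Y(R9) = 0.0005319 S between n4,n3
  Y(R10) = 0.02262 S between n0,n3
  Y(R11) = 0.003906 S between n0,n6
  Y(R12) = 0.7752 S between n3,n1
  Y(R13) = 0.0005155 S between n1,n0
  Y(R14) = 0.4587 S between n2,n3
  Y(R15) = 0.1364 S between n3,n4
  Y(R16) = 0.2012 S between n2,n3
  Y(R17) = 0.004717 S between n5,n6
  Y(R18) = 0.002193 S between n5,n6
  Y(R19) = 0.006098 S between n5,n1
  Iin: injects 0.00104 A into n5 (from n4)
Assemble and solve the 6×6 MNA system:
  V(n1)=-0.02264  V(n2)=-0.02287  V(n3)=-0.02287  V(n4)=-0.02635  V(n5)=0.004006  V(n6)=-0.02546

R_eq = 29.18 Ω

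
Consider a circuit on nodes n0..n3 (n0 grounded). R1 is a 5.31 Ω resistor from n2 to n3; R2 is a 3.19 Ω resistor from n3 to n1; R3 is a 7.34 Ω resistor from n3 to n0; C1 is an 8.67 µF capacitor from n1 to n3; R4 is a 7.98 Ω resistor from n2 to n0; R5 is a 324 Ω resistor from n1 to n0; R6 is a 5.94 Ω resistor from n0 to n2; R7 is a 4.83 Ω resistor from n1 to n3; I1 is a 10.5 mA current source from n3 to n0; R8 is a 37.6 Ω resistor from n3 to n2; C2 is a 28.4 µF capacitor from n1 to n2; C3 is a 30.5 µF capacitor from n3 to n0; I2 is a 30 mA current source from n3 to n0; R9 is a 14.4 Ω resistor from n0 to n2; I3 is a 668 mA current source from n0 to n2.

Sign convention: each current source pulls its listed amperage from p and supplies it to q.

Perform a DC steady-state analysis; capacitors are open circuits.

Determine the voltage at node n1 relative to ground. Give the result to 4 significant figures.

0.7533 V

Element admittances at DC:
  Y(R1) = 0.1883 S between n2,n3
  Y(R2) = 0.3135 S between n3,n1
  Y(R3) = 0.1362 S between n3,n0
  Y(C1) = 0.000 S between n1,n3
  Y(R4) = 0.1253 S between n2,n0
  Y(R5) = 0.003086 S between n1,n0
  Y(R6) = 0.1684 S between n0,n2
  Y(R7) = 0.2070 S between n1,n3
  I1: injects 0.0105 A into n0 (from n3)
  Y(R8) = 0.02660 S between n3,n2
  Y(C2) = 0.000 S between n1,n2
  Y(C3) = 0.000 S between n3,n0
  I2: injects 0.03 A into n0 (from n3)
  Y(R9) = 0.06944 S between n0,n2
  I3: injects 0.668 A into n2 (from n0)
Assemble and solve the 3×3 MNA system:
  V(n1)=0.7533  V(n2)=1.437  V(n3)=0.7578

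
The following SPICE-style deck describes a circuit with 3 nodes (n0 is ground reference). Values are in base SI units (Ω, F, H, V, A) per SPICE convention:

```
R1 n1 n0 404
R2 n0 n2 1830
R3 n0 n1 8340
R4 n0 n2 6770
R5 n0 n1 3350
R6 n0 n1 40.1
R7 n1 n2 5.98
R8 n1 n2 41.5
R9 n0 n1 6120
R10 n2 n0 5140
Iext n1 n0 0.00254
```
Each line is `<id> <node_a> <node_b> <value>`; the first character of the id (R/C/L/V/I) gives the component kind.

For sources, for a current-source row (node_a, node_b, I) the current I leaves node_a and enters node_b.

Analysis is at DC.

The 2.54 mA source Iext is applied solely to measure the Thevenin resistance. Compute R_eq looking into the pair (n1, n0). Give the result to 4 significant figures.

Element admittances at DC:
  Y(R1) = 0.002475 S between n1,n0
  Y(R2) = 0.0005464 S between n0,n2
  Y(R3) = 0.0001199 S between n0,n1
  Y(R4) = 0.0001477 S between n0,n2
  Y(R5) = 0.0002985 S between n0,n1
  Y(R6) = 0.02494 S between n0,n1
  Y(R7) = 0.1672 S between n1,n2
  Y(R8) = 0.02410 S between n1,n2
  Y(R9) = 0.0001634 S between n0,n1
  Y(R10) = 0.0001946 S between n2,n0
  Iext: injects 0.00254 A into n0 (from n1)
Assemble and solve the 2×2 MNA system:
  V(n1)=-0.08795  V(n2)=-0.08755

R_eq = 34.63 Ω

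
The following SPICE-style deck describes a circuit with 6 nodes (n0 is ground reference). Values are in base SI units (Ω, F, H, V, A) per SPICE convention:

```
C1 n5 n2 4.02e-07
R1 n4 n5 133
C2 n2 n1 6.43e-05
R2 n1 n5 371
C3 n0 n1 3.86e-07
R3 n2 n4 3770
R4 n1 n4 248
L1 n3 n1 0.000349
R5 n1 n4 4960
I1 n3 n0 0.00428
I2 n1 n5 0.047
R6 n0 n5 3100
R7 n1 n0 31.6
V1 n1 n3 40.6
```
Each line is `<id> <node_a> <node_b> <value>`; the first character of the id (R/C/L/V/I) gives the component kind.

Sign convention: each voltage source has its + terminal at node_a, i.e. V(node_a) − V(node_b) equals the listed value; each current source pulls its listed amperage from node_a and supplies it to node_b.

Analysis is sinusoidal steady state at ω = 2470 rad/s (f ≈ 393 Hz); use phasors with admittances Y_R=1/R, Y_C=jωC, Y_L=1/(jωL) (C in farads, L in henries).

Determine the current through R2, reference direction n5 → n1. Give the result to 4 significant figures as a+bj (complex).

0.02115-0.003583j A

Apply KCL at each of the 5 non-ground nodes and solve the resulting linear system.
Node n1: branches {C2, R2, C3, R4, L1, R5, I2, R7, V1} → V_1 = -0.2125+0.01975j
Node n2: branches {C1, C2, R3} → V_2 = -0.1651+0.003420j
Node n3: branches {L1, I1, V1} → V_3 = -40.81+0.01975j
Node n4: branches {R1, R3, R4, R5} → V_4 = 4.698-0.8123j
Node n5: branches {C1, R1, R2, I2, R6} → V_5 = 7.635-1.310j
Source currents: i(V1)=0.004280+47.10j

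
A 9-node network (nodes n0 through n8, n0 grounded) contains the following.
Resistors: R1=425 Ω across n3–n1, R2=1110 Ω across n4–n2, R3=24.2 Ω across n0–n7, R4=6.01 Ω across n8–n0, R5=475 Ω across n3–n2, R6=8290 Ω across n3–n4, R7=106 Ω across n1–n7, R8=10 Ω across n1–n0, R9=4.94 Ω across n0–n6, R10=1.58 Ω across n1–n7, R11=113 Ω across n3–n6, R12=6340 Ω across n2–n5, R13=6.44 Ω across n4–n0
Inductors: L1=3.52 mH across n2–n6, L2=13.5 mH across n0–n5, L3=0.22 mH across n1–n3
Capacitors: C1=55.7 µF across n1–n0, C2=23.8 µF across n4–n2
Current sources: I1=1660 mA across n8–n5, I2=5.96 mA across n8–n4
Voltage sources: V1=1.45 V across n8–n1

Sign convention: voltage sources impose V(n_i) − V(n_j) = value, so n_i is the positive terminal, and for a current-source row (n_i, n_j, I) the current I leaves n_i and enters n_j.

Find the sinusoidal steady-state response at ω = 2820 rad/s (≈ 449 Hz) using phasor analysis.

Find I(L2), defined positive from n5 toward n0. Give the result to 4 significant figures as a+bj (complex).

Element admittances at ω=2820 rad/s:
  Y(R1) = 0.002353+0.000j S between n3,n1
  Y(R2) = 0.0009009+0.000j S between n4,n2
  Y(R3) = 0.04132+0.000j S between n0,n7
  Y(L1) = 0.000-0.1007j S between n2,n6
  Y(R4) = 0.1664+0.000j S between n8,n0
  Y(C1) = 0.000+0.1571j S between n1,n0
  Y(R5) = 0.002105+0.000j S between n3,n2
  Y(C2) = 0.000+0.06712j S between n4,n2
  I1: injects 1.66 A into n5 (from n8)
  Y(L2) = 0.000-0.02627j S between n0,n5
  Y(R6) = 0.0001206+0.000j S between n3,n4
  Y(R7) = 0.009434+0.000j S between n1,n7
  Y(R8) = 0.1000+0.000j S between n1,n0
  I2: injects 0.00596 A into n4 (from n8)
  Y(R9) = 0.2024+0.000j S between n0,n6
  Y(R10) = 0.6329+0.000j S between n1,n7
  Y(R11) = 0.008850+0.000j S between n3,n6
  Y(R12) = 0.0001577+0.000j S between n2,n5
  Y(R13) = 0.1553+0.000j S between n4,n0
  Y(L3) = 0.000-1.612j S between n1,n3
  V1: constraint V(n8)−V(n1) = 1.45
Assemble and solve the 9×9 MNA system:
  V(n1)=-4.838+2.410j  V(n2)=-0.3088+0.4466j  V(n3)=-4.823+2.443j  V(n4)=-0.1808-0.05048j  V(n5)=0.3768+63.19j  V(n6)=-0.08803+0.2076j  V(n7)=-4.546+2.265j  V(n8)=-3.388+2.410j
  i(V1)=-1.102-0.4011j

1.660-0.009897j A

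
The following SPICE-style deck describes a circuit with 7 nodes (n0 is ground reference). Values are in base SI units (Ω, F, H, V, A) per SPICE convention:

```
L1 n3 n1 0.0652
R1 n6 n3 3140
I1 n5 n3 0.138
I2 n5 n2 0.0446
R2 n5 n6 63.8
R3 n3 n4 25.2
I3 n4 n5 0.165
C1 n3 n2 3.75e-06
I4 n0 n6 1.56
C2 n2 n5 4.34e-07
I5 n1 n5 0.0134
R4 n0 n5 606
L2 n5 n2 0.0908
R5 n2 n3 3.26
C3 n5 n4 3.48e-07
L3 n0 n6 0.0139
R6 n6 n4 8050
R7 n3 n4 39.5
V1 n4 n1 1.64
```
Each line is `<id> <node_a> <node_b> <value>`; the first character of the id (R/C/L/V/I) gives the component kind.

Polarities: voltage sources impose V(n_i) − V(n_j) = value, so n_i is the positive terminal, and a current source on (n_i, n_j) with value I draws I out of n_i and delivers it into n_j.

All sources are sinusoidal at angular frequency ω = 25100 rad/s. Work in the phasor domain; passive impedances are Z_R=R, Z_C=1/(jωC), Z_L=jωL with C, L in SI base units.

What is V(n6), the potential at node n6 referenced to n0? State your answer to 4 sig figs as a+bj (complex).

MNA unknowns: 6 node voltages V₁..V_6 plus 1 source current (V1)
L1: Y=0.000-0.0006111j on G[3,1]
R1: Y=0.0003185+0.000j on G[6,3]
I1: z[5]−=0.138, z[3]+=0.138
I2: z[5]−=0.0446, z[2]+=0.0446
R2: Y=0.01567+0.000j on G[5,6]
R3: Y=0.03968+0.000j on G[3,4]
I3: z[4]−=0.165, z[5]+=0.165
C1: Y=0.000+0.09413j on G[3,2]
I4: z[0]−=1.56, z[6]+=1.56
C2: Y=0.000+0.01089j on G[2,5]
I5: z[1]−=0.0134, z[5]+=0.0134
R4: Y=0.001650+0.000j on G[0,5]
L2: Y=0.000-0.0004388j on G[5,2]
R5: Y=0.3067+0.000j on G[2,3]
C3: Y=0.000+0.008735j on G[5,4]
L3: Y=0.000-0.002866j on G[0,6]
R6: Y=0.0001242+0.000j on G[6,4]
R7: Y=0.02532+0.000j on G[3,4]
V1: row V4−V1=1.64, i_V1 at 4,1
solve → V1=200.3+387.4j, V2=204.8+387.2j, V3=204.7+387.3j, V4=201.9+387.4j, V5=202.6+387.9j, V6=223.3+427.6j
aux → i_V1=0.01347+0.002700j

223.3+427.6j V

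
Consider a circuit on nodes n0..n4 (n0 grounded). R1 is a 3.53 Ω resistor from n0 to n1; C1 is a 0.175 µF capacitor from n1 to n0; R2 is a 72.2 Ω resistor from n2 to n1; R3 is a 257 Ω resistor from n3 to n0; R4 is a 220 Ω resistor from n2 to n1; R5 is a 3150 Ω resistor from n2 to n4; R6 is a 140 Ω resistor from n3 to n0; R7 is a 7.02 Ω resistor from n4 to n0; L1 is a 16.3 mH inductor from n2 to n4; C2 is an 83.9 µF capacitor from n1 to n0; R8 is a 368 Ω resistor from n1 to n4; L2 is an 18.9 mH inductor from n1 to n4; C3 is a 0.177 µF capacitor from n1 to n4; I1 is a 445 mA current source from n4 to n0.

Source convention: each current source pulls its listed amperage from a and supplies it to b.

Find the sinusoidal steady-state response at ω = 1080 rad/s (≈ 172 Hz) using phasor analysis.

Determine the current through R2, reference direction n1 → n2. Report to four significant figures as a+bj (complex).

0.03178+0.004893j A

MNA unknowns: 4 node voltages V₁..V_4
R1: Y=0.2833+0.000j on G[0,1]
C1: Y=0.000+0.0001890j on G[1,0]
R2: Y=0.01385+0.000j on G[2,1]
R3: Y=0.003891+0.000j on G[3,0]
R4: Y=0.004545+0.000j on G[2,1]
R5: Y=0.0003175+0.000j on G[2,4]
R6: Y=0.007143+0.000j on G[3,0]
R7: Y=0.1425+0.000j on G[4,0]
L1: Y=0.000-0.05681j on G[2,4]
C2: Y=0.000+0.09061j on G[1,0]
R8: Y=0.002717+0.000j on G[1,4]
L2: Y=0.000-0.04899j on G[1,4]
C3: Y=0.000+0.0001912j on G[1,4]
I1: z[4]−=0.445, z[0]+=0.445
solve → V1=-0.2258+0.4152j, V2=-2.520+0.06194j, V3=0.000+0.000j, V4=-2.410-0.6817j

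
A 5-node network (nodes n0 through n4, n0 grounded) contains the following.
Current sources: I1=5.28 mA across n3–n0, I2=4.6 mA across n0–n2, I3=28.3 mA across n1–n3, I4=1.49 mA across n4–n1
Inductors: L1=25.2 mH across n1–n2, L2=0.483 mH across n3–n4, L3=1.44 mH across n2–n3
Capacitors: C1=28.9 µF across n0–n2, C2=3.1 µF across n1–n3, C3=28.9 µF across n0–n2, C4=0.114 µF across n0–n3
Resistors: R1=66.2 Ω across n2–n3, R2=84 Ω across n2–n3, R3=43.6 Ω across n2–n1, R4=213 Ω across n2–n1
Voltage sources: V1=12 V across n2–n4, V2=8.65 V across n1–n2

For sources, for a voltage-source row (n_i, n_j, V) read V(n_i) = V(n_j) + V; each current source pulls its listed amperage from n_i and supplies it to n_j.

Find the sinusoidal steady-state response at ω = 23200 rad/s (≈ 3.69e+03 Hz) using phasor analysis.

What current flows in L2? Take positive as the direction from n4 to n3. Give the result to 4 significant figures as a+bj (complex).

-1.534-1.387j A

Apply KCL at each of the 4 non-ground nodes and solve the resulting linear system.
Node n1: branches {L1, C2, I3, I4, R3, R4, V2} → V_1 = 8.704-0.03333j
Node n2: branches {L1, C1, I2, C3, R1, R2, R3, R4, L3, V1, V2} → V_2 = 0.05421-0.03333j
Node n3: branches {I1, L2, C2, I3, R1, R2, C4, L3} → V_3 = -27.49+17.16j
Node n4: branches {L2, I4, V1} → V_4 = -11.95-0.03333j
Source currents: i(V1)=-1.533-1.387j, i(V2)=-1.502-2.588j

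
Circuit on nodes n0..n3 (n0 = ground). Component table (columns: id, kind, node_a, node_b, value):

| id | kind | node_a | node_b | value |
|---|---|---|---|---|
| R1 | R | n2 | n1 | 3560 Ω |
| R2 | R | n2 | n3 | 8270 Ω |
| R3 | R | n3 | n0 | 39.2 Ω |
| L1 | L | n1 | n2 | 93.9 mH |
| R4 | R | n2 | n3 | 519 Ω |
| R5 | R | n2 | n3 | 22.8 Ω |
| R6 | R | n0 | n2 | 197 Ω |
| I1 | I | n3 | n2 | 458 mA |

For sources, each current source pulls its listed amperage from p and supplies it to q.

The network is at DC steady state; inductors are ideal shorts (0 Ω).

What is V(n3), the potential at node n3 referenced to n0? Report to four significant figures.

-1.516 V

Element admittances at DC:
  Y(R1) = 0.0002809 S between n2,n1
  Y(R2) = 0.0001209 S between n2,n3
  Y(R3) = 0.02551 S between n3,n0
  L1: short n1↔n2 (DC inductor)
  Y(R4) = 0.001927 S between n2,n3
  Y(R5) = 0.04386 S between n2,n3
  Y(R6) = 0.005076 S between n0,n2
  I1: injects 0.458 A into n2 (from n3)
Assemble and solve the 4×4 MNA system:
  V(n1)=7.618  V(n2)=7.618  V(n3)=-1.516
  i(L1)=0.000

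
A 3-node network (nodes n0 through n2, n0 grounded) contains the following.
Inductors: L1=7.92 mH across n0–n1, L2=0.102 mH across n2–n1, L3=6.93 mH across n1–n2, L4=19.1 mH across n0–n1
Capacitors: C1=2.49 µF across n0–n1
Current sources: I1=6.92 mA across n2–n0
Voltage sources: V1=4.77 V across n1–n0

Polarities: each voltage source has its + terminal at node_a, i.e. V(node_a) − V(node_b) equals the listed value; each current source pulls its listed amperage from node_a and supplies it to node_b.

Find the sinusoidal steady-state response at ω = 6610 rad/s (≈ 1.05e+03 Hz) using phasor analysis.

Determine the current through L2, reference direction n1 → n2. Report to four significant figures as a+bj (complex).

0.006820+0.000j A

Element admittances at ω=6610 rad/s:
  Y(L1) = 0.000-0.01910j S between n0,n1
  Y(C1) = 0.000+0.01646j S between n0,n1
  Y(L2) = 0.000-1.483j S between n2,n1
  Y(L3) = 0.000-0.02183j S between n1,n2
  Y(L4) = 0.000-0.007921j S between n0,n1
  I1: injects 0.00692 A into n0 (from n2)
  V1: constraint V(n1)−V(n0) = 4.77
Assemble and solve the 3×3 MNA system:
  V(n1)=4.770+0.000j  V(n2)=4.770-0.004598j
  i(V1)=-0.006920+0.05039j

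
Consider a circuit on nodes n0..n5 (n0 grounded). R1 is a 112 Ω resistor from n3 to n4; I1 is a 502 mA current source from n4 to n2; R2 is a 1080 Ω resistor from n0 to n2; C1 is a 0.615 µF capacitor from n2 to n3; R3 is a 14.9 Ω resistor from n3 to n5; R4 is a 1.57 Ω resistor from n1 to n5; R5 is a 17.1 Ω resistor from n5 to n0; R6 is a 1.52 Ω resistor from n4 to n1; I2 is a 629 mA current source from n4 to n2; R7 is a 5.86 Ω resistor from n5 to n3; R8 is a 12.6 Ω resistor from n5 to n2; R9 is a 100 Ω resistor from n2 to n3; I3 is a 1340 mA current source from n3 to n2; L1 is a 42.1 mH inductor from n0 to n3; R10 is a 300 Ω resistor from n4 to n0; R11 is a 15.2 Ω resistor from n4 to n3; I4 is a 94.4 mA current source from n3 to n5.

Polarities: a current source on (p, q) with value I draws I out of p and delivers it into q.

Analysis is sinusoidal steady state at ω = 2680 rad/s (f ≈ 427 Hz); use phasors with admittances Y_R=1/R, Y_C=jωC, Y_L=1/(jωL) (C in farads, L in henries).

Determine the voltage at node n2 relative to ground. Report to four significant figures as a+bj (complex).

26.75-1.198j V

Apply KCL at each of the 5 non-ground nodes and solve the resulting linear system.
Node n1: branches {R4, R6} → V_1 = -1.966-0.6311j
Node n2: branches {I1, R2, C1, I2, R8, R9, I3} → V_2 = 26.75-1.198j
Node n3: branches {R1, C1, R3, R7, R9, I3, L1, R11, I4} → V_3 = -4.555-0.6161j
Node n4: branches {R1, I1, R6, I2, R10, R11} → V_4 = -3.756-0.6267j
Node n5: branches {R3, R4, R5, R7, R8, I4} → V_5 = -0.1160-0.6356j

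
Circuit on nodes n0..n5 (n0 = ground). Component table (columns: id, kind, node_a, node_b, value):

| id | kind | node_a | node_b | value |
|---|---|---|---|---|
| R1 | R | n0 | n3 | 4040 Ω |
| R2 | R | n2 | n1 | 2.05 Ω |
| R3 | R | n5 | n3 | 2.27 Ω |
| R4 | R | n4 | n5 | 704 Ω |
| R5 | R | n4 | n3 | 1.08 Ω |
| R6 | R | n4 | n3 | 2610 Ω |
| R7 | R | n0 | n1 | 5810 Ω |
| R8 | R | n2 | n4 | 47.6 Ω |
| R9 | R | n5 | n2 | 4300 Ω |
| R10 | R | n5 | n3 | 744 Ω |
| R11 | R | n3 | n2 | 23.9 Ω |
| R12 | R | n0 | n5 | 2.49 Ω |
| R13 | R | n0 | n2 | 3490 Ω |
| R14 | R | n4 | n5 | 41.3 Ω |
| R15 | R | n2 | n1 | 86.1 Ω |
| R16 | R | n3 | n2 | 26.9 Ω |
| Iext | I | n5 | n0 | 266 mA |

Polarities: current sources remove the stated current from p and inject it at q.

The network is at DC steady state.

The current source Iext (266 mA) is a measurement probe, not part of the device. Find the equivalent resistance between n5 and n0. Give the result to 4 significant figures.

R_eq = 2.486 Ω

Apply KCL at each of the 5 non-ground nodes and solve the resulting linear system.
Node n1: branches {R2, R7, R15} → V_1 = -0.6570
Node n2: branches {R2, R8, R9, R11, R13, R15, R16} → V_2 = -0.6572
Node n3: branches {R1, R3, R5, R6, R10, R11, R16} → V_3 = -0.6602
Node n4: branches {R4, R5, R6, R8, R14} → V_4 = -0.6602
Node n5: branches {R3, R4, R9, R10, R12, R14, Iext} → V_5 = -0.6612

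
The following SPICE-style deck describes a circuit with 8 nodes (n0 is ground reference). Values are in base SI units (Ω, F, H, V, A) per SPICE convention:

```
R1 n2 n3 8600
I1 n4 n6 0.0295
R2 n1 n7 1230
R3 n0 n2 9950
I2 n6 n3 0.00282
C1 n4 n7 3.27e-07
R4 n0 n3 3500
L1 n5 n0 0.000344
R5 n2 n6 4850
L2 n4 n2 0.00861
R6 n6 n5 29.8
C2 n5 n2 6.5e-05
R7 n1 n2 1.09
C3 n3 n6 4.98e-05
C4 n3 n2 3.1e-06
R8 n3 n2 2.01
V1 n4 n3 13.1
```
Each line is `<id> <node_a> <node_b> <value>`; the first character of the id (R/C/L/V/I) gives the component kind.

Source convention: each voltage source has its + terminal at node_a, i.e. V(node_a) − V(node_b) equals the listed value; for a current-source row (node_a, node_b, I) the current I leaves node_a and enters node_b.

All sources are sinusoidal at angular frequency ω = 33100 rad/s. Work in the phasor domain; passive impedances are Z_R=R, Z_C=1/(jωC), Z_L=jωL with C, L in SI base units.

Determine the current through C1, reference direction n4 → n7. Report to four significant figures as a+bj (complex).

MNA unknowns: 7 node voltages V₁..V_7 plus 1 source current (V1)
R1: Y=0.0001163+0.000j on G[2,3]
I1: z[4]−=0.0295, z[6]+=0.0295
R2: Y=0.0008130+0.000j on G[1,7]
R3: Y=0.0001005+0.000j on G[0,2]
I2: z[6]−=0.00282, z[3]+=0.00282
C1: Y=0.000+0.01082j on G[4,7]
R4: Y=0.0002857+0.000j on G[0,3]
L1: Y=0.000-0.08782j on G[5,0]
R5: Y=0.0002062+0.000j on G[2,6]
L2: Y=0.000-0.003509j on G[4,2]
R6: Y=0.03356+0.000j on G[6,5]
C2: Y=0.000+2.151j on G[5,2]
R7: Y=0.9174+0.000j on G[1,2]
C3: Y=0.000+1.648j on G[3,6]
C4: Y=0.000+0.1026j on G[3,2]
R8: Y=0.4975+0.000j on G[3,2]
V1: row V4−V3=13.1, i_V1 at 4,3
solve → V1=0.01070+0.0008605j, V2=-0.0008242-8.101e-05j, V3=-0.004418+0.08646j, V4=13.10+0.08646j, V5=0.0002812+1.532e-05j, V6=-0.005855+0.07015j, V7=13.02+1.063j
aux → i_V1=-0.04038+0.04509j

0.01057+0.0008638j A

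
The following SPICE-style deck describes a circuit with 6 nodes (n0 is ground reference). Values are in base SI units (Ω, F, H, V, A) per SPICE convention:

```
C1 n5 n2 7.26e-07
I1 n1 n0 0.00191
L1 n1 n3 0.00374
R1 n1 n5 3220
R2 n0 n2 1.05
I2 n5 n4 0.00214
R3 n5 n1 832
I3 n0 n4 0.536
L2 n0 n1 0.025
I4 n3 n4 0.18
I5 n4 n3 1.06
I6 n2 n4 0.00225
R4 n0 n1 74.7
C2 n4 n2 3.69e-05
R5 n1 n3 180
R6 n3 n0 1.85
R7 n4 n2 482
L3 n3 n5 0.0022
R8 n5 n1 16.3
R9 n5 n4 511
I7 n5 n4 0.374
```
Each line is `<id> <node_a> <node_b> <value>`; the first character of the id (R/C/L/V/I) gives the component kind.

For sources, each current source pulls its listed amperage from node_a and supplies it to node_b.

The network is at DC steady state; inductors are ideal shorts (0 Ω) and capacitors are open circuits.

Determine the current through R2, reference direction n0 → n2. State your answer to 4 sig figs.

Element admittances at DC:
  Y(C1) = 0.000 S between n5,n2
  I1: injects 0.00191 A into n0 (from n1)
  L1: short n1↔n3 (DC inductor)
  Y(R1) = 0.0003106 S between n1,n5
  Y(R2) = 0.9524 S between n0,n2
  I2: injects 0.00214 A into n4 (from n5)
  Y(R3) = 0.001202 S between n5,n1
  I3: injects 0.536 A into n4 (from n0)
  L2: short n0↔n1 (DC inductor)
  I4: injects 0.18 A into n4 (from n3)
  I5: injects 1.06 A into n3 (from n4)
  I6: injects 0.00225 A into n4 (from n2)
  Y(R4) = 0.01339 S between n0,n1
  Y(C2) = 0.000 S between n4,n2
  Y(R5) = 0.005556 S between n1,n3
  Y(R6) = 0.5405 S between n3,n0
  Y(R7) = 0.002075 S between n4,n2
  L3: short n3↔n5 (DC inductor)
  Y(R8) = 0.06135 S between n5,n1
  Y(R9) = 0.001957 S between n5,n4
  I7: injects 0.374 A into n4 (from n5)
Assemble and solve the 8×8 MNA system:
  V(n1)=0.000  V(n2)=0.01620  V(n3)=0.000  V(n4)=8.538  V(n5)=0.000
  i(L1)=-0.5206  i(L2)=-0.5187  i(L3)=0.3594

-0.01543 A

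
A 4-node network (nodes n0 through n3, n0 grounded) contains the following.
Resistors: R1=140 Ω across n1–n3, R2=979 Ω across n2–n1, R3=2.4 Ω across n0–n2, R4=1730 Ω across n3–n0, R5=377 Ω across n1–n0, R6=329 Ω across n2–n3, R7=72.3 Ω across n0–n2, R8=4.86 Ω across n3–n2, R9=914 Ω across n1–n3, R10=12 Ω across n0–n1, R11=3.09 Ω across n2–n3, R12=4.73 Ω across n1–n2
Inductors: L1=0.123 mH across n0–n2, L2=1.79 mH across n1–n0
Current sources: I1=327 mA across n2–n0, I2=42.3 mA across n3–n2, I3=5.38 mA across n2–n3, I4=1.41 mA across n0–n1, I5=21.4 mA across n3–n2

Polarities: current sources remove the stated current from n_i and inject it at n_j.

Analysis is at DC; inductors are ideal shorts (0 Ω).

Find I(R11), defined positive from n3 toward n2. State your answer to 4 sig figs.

Element admittances at DC:
  Y(R1) = 0.007143 S between n1,n3
  Y(R2) = 0.001021 S between n2,n1
  L1: short n0↔n2 (DC inductor)
  Y(R3) = 0.4167 S between n0,n2
  L2: short n1↔n0 (DC inductor)
  Y(R4) = 0.0005780 S between n3,n0
  I1: injects 0.327 A into n0 (from n2)
  Y(R5) = 0.002653 S between n1,n0
  I2: injects 0.0423 A into n2 (from n3)
  I3: injects 0.00538 A into n3 (from n2)
  Y(R6) = 0.003040 S between n2,n3
  Y(R7) = 0.01383 S between n0,n2
  I4: injects 0.00141 A into n1 (from n0)
  Y(R8) = 0.2058 S between n3,n2
  Y(R9) = 0.001094 S between n1,n3
  Y(R10) = 0.08333 S between n0,n1
  Y(R11) = 0.3236 S between n2,n3
  Y(R12) = 0.2114 S between n1,n2
  I5: injects 0.0214 A into n2 (from n3)
Assemble and solve the 5×5 MNA system:
  V(n1)=0.000  V(n2)=0.000  V(n3)=-0.1078
  i(L1)=0.3261  i(L2)=0.0005224

-0.03487 A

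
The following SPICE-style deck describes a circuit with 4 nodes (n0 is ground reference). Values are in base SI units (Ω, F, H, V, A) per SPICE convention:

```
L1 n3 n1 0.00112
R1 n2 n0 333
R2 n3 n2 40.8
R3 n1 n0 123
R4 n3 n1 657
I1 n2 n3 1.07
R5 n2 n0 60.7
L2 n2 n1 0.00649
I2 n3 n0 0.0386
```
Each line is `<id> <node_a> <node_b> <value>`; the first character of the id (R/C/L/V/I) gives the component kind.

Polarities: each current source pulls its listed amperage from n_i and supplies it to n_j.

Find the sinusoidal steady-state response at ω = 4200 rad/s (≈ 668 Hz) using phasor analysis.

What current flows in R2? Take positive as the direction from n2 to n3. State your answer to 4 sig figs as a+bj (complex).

MNA unknowns: 3 node voltages V₁..V_3
L1: Y=0.000-0.2126j on G[3,1]
R1: Y=0.003003+0.000j on G[2,0]
R2: Y=0.02451+0.000j on G[3,2]
R3: Y=0.008130+0.000j on G[1,0]
R4: Y=0.001522+0.000j on G[3,1]
I1: z[2]−=1.07, z[3]+=1.07
R5: Y=0.01647+0.000j on G[2,0]
L2: Y=0.000-0.03669j on G[2,1]
I2: z[3]−=0.0386, z[0]+=0.0386
solve → V1=8.780+10.67j, V2=-5.647-4.454j, V3=10.88+13.60j

-0.4051-0.4425j A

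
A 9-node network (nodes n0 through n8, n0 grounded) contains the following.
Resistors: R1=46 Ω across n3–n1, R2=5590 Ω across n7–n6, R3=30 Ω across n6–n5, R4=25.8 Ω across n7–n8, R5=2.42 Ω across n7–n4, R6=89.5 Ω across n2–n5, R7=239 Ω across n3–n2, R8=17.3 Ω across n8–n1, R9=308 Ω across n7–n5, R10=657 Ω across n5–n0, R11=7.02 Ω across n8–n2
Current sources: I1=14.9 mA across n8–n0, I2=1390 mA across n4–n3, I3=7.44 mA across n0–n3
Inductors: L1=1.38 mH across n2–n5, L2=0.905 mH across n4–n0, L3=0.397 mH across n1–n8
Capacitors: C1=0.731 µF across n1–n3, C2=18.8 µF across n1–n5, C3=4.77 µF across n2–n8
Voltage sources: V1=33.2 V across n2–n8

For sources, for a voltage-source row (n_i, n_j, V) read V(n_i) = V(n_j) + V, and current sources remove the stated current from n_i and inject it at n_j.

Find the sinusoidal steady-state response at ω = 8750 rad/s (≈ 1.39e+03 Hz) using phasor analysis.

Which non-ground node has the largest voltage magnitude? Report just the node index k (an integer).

3

Element admittances at ω=8750 rad/s:
  Y(R1) = 0.02174+0.000j S between n3,n1
  Y(R2) = 0.0001789+0.000j S between n7,n6
  Y(R3) = 0.03333+0.000j S between n6,n5
  Y(R4) = 0.03876+0.000j S between n7,n8
  Y(R5) = 0.4132+0.000j S between n7,n4
  Y(R6) = 0.01117+0.000j S between n2,n5
  I1: injects 0.0149 A into n0 (from n8)
  Y(R7) = 0.004184+0.000j S between n3,n2
  Y(R8) = 0.05780+0.000j S between n8,n1
  Y(L1) = 0.000-0.08282j S between n2,n5
  I2: injects 1.39 A into n3 (from n4)
  Y(L2) = 0.000-0.1263j S between n4,n0
  I3: injects 0.00744 A into n3 (from n0)
  Y(R9) = 0.003247+0.000j S between n7,n5
  Y(C1) = 0.000+0.006396j S between n1,n3
  Y(C2) = 0.000+0.1645j S between n1,n5
  Y(L3) = 0.000-0.2879j S between n1,n8
  Y(R10) = 0.001522+0.000j S between n5,n0
  Y(R11) = 0.1425+0.000j S between n8,n2
  Y(C3) = 0.000+0.04174j S between n2,n8
  V1: constraint V(n2)−V(n8) = 33.2
Assemble and solve the 9×9 MNA system:
  V(n1)=48.26+2.196j  V(n2)=68.96-0.5130j  V(n3)=102.1-11.53j  V(n4)=0.008592-0.3851j  V(n5)=27.05+0.7129j  V(n6)=26.93+0.7070j  V(n7)=3.255-0.3878j  V(n8)=35.76-0.5130j
  i(V1)=-4.957+2.052j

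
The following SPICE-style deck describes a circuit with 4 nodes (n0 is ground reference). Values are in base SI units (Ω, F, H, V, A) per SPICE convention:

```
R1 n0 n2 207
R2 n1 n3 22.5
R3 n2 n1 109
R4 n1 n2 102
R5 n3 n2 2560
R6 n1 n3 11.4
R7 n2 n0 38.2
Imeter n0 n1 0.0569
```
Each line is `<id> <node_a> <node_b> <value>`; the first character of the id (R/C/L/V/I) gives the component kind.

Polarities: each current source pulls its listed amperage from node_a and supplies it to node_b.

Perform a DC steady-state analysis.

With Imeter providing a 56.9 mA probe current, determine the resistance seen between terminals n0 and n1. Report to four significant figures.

Element admittances at DC:
  Y(R1) = 0.004831 S between n0,n2
  Y(R2) = 0.04444 S between n1,n3
  Y(R3) = 0.009174 S between n2,n1
  Y(R4) = 0.009804 S between n1,n2
  Y(R5) = 0.0003906 S between n3,n2
  Y(R6) = 0.08772 S between n1,n3
  Y(R7) = 0.02618 S between n2,n0
  Imeter: injects 0.0569 A into n1 (from n0)
Assemble and solve the 3×3 MNA system:
  V(n1)=4.773  V(n2)=1.835  V(n3)=4.764

R_eq = 83.88 Ω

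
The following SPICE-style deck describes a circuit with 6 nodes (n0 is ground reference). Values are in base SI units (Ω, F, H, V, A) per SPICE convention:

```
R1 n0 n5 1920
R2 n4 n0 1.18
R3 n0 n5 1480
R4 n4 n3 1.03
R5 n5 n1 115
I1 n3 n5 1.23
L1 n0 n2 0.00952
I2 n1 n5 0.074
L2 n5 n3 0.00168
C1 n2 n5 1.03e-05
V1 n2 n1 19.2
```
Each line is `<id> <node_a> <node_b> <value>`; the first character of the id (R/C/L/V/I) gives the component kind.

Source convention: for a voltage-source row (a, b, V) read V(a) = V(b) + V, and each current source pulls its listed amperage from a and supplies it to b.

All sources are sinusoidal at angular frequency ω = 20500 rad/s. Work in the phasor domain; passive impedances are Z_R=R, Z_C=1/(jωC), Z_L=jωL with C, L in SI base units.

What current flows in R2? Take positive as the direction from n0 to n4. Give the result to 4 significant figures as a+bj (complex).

0.1870+0.03823j A

Apply KCL at each of the 5 non-ground nodes and solve the resulting linear system.
Node n1: branches {R5, I2, V1} → V_1 = -18.29+36.28j
Node n2: branches {L1, C1, V1} → V_2 = 0.9074+36.28j
Node n3: branches {R4, I1, L2} → V_3 = -0.4132-0.08449j
Node n4: branches {R2, R4} → V_4 = -0.2206-0.04511j
Node n5: branches {R1, R3, R5, I1, I2, L2, C1} → V_5 = 0.9035+35.84j
Source currents: i(V1)=-0.09292+0.003829j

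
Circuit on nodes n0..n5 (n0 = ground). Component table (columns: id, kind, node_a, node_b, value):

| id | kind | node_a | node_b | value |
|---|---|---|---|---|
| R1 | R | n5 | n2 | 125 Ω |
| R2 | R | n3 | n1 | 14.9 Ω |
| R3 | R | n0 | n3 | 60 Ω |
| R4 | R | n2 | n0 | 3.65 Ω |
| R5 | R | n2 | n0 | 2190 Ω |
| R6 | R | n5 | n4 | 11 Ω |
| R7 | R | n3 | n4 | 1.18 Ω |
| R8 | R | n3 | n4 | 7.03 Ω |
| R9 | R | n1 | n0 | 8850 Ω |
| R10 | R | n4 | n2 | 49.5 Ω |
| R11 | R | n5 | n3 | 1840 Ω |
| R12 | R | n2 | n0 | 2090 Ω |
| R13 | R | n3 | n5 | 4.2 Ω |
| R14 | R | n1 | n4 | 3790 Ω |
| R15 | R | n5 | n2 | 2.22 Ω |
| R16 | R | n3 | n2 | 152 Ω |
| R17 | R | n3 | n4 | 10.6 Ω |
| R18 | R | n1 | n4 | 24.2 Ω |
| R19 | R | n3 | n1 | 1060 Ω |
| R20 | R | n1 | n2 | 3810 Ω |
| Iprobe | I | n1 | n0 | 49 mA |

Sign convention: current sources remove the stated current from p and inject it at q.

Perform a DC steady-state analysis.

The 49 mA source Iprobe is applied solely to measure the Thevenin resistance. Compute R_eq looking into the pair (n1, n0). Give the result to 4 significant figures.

R_eq = 16.28 Ω

Element admittances at DC:
  Y(R1) = 0.008000 S between n5,n2
  Y(R2) = 0.06711 S between n3,n1
  Y(R3) = 0.01667 S between n0,n3
  Y(R4) = 0.2740 S between n2,n0
  Y(R5) = 0.0004566 S between n2,n0
  Y(R6) = 0.09091 S between n5,n4
  Y(R7) = 0.8475 S between n3,n4
  Y(R8) = 0.1422 S between n3,n4
  Y(R9) = 0.0001130 S between n1,n0
  Y(R10) = 0.02020 S between n4,n2
  Y(R11) = 0.0005435 S between n5,n3
  Y(R12) = 0.0004785 S between n2,n0
  Y(R13) = 0.2381 S between n3,n5
  Y(R14) = 0.0002639 S between n1,n4
  Y(R15) = 0.4505 S between n5,n2
  Y(R16) = 0.006579 S between n3,n2
  Y(R17) = 0.09434 S between n3,n4
  Y(R18) = 0.04132 S between n1,n4
  Y(R19) = 0.0009434 S between n3,n1
  Y(R20) = 0.0002625 S between n1,n2
  Iprobe: injects 0.049 A into n0 (from n1)
Assemble and solve the 5×5 MNA system:
  V(n1)=-0.7975  V(n2)=-0.1566  V(n3)=-0.3517  V(n4)=-0.3552  V(n5)=-0.2386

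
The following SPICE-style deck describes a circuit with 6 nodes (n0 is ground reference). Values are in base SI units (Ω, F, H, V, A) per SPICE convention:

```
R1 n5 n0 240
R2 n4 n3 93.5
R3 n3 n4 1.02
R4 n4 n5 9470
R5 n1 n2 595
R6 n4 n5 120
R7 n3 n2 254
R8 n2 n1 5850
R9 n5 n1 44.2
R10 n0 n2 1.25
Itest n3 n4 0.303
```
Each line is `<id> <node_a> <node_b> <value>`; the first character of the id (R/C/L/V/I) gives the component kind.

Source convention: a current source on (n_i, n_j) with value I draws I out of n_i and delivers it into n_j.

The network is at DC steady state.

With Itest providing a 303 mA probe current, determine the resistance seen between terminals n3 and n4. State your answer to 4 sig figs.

Element admittances at DC:
  Y(R1) = 0.004167 S between n5,n0
  Y(R2) = 0.01070 S between n4,n3
  Y(R3) = 0.9804 S between n3,n4
  Y(R4) = 0.0001056 S between n4,n5
  Y(R5) = 0.001681 S between n1,n2
  Y(R6) = 0.008333 S between n4,n5
  Y(R7) = 0.003937 S between n3,n2
  Y(R8) = 0.0001709 S between n2,n1
  Y(R9) = 0.02262 S between n5,n1
  Y(R10) = 0.8000 S between n0,n2
  Itest: injects 0.303 A into n4 (from n3)
Assemble and solve the 5×5 MNA system:
  V(n1)=0.08816  V(n2)=-0.0004970  V(n3)=-0.1432  V(n4)=0.1620  V(n5)=0.09542

R_eq = 1.007 Ω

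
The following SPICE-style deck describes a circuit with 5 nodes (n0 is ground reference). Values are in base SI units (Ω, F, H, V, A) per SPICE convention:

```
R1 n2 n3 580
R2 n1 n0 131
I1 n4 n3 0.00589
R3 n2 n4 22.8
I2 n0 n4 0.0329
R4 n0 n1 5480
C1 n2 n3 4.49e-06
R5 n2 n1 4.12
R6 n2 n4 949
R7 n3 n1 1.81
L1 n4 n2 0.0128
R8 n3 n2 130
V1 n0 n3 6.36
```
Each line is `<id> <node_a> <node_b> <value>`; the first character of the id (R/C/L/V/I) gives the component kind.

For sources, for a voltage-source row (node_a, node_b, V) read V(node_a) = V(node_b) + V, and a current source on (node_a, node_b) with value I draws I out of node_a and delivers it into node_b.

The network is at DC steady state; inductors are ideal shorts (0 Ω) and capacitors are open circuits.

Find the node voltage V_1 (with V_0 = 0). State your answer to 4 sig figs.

-6.227 V

Apply KCL at each of the 4 non-ground nodes and solve the resulting linear system.
Node n1: branches {R2, R4, R5, R7} → V_1 = -6.227
Node n2: branches {R1, R3, C1, R5, R6, L1, R8} → V_2 = -6.125
Node n3: branches {R1, I1, C1, R7, R8, V1} → V_3 = -6.360
Node n4: branches {I1, R3, I2, R6, L1} → V_4 = -6.125
Source currents: i(L1)=0.02701, i(V1)=-0.08157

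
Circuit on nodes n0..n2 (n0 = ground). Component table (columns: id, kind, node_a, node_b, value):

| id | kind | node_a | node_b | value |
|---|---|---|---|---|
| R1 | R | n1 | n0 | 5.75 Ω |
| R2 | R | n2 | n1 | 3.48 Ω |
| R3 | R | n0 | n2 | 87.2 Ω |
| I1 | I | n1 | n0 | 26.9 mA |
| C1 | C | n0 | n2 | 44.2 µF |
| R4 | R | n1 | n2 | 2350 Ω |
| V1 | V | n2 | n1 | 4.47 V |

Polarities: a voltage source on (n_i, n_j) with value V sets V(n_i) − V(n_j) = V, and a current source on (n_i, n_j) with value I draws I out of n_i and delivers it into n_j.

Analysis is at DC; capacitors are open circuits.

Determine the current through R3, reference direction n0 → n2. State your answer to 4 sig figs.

Apply KCL at each of the 2 non-ground nodes and solve the resulting linear system.
Node n1: branches {R1, R2, I1, R4, V1} → V_1 = -0.4216
Node n2: branches {R2, R3, C1, R4, V1} → V_2 = 4.048
Source currents: i(V1)=-1.333

-0.04643 A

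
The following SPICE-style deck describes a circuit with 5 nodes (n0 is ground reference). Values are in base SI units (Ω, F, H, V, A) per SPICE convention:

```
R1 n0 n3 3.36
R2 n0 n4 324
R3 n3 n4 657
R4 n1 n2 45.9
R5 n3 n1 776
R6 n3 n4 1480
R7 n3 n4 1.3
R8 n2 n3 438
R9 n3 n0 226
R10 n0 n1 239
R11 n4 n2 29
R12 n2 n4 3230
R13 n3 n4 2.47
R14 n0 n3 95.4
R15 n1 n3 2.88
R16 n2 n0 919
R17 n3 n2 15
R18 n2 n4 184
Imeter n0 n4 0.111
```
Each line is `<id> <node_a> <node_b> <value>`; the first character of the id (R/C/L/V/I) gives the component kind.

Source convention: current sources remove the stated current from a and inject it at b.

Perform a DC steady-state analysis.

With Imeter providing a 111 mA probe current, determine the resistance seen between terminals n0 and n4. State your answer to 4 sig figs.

R_eq = 3.927 Ω

MNA unknowns: 4 node voltages V₁..V_4
R1: Y=0.2976 on G[0,3]
R2: Y=0.003086 on G[0,4]
R3: Y=0.001522 on G[3,4]
R4: Y=0.02179 on G[1,2]
R5: Y=0.001289 on G[3,1]
R6: Y=0.0006757 on G[3,4]
R7: Y=0.7692 on G[3,4]
R8: Y=0.002283 on G[2,3]
R9: Y=0.004425 on G[3,0]
R10: Y=0.004184 on G[0,1]
R11: Y=0.03448 on G[4,2]
R12: Y=0.0003096 on G[2,4]
R13: Y=0.4049 on G[3,4]
R14: Y=0.01048 on G[0,3]
R15: Y=0.3472 on G[1,3]
R16: Y=0.001088 on G[2,0]
R17: Y=0.06667 on G[3,2]
R18: Y=0.005435 on G[2,4]
Imeter: z[0]−=0.111, z[4]+=0.111
solve → V1=0.3426, V2=0.3695, V3=0.3450, V4=0.4359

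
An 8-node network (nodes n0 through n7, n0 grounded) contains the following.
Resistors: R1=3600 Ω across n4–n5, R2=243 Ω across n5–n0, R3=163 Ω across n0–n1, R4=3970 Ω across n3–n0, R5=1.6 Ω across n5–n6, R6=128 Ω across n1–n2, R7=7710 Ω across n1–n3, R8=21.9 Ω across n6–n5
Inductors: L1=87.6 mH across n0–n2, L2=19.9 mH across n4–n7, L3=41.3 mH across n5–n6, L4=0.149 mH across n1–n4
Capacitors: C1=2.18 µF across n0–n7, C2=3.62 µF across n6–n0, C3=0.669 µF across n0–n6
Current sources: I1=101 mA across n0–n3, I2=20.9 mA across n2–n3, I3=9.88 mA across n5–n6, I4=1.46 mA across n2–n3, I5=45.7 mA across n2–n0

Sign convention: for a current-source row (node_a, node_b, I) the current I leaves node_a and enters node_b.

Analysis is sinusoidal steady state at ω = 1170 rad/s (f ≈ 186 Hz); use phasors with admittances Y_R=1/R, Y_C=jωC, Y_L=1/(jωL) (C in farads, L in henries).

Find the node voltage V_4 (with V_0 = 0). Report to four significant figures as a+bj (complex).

1.635-2.795j V

MNA unknowns: 7 node voltages V₁..V_7
R1: Y=0.0002778+0.000j on G[4,5]
L1: Y=0.000-0.009757j on G[0,2]
R2: Y=0.004115+0.000j on G[5,0]
R3: Y=0.006135+0.000j on G[0,1]
L2: Y=0.000-0.04295j on G[4,7]
C1: Y=0.000+0.002551j on G[0,7]
I1: z[0]−=0.101, z[3]+=0.101
I2: z[2]−=0.0209, z[3]+=0.0209
C2: Y=0.000+0.004235j on G[6,0]
R4: Y=0.0002519+0.000j on G[3,0]
R5: Y=0.6250+0.000j on G[5,6]
R6: Y=0.007812+0.000j on G[1,2]
I3: z[5]−=0.00988, z[6]+=0.00988
I4: z[2]−=0.00146, z[3]+=0.00146
L3: Y=0.000-0.02069j on G[5,6]
L4: Y=0.000-5.736j on G[1,4]
C3: Y=0.000+0.0007827j on G[0,6]
R7: Y=0.0001297+0.000j on G[1,3]
R8: Y=0.04566+0.000j on G[6,5]
I5: z[2]−=0.0457, z[0]+=0.0457
solve → V1=1.634-2.793j, V2=-1.402-4.544j, V3=323.8-0.9494j, V4=1.635-2.795j, V5=-0.05015-0.1351j, V6=-0.03644-0.1344j, V7=1.738-2.971j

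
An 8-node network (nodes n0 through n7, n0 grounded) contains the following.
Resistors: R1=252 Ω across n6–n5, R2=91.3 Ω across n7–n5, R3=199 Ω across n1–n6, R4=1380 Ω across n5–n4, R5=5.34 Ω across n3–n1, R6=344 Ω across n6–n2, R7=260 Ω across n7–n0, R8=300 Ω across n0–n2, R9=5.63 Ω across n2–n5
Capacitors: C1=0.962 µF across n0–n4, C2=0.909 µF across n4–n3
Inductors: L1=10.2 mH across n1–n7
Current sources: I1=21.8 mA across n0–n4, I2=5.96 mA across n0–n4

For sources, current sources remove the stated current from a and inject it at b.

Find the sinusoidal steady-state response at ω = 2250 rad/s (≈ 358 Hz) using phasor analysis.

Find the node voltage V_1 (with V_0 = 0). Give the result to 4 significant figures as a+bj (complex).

2.063-0.3135j V

MNA unknowns: 7 node voltages V₁..V_7
R1: Y=0.003968+0.000j on G[6,5]
C1: Y=0.000+0.002165j on G[0,4]
R2: Y=0.01095+0.000j on G[7,5]
R3: Y=0.005025+0.000j on G[1,6]
R4: Y=0.0007246+0.000j on G[5,4]
C2: Y=0.000+0.002045j on G[4,3]
L1: Y=0.000-0.04357j on G[1,7]
I1: z[0]−=0.0218, z[4]+=0.0218
R5: Y=0.1873+0.000j on G[3,1]
R6: Y=0.002907+0.000j on G[6,2]
R7: Y=0.003846+0.000j on G[7,0]
R8: Y=0.003333+0.000j on G[0,2]
R9: Y=0.1776+0.000j on G[2,5]
I2: z[0]−=0.00596, z[4]+=0.00596
solve → V1=2.063-0.3135j, V2=1.642-0.6677j, V3=2.133-0.3142j, V4=2.068-6.678j, V5=1.670-0.6826j, V6=1.829-0.5231j, V7=2.036-0.5853j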